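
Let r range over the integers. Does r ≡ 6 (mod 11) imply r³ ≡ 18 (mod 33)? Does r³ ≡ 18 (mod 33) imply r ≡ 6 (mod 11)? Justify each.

(⟹) This fails: take r = 17. Then 17 ≡ 6 (mod 11), but 17³ = 4913 ≡ 29 (mod 33), not 18.

(⟸) Conversely, the residues r modulo 33 with r³ ≡ 18 (mod 33) are exactly {6}, and each is ≡ 6 (mod 11).

Not equivalent: only (⇐) holds.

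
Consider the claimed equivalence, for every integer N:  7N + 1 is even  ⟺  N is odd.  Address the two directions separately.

Forward direction. Suppose 7N + 1 is even. Since 7 is odd, 7N and N have the same parity, so 7N + 1 ≡ N + 1 (mod 2). As 1 is odd, 7N + 1 is even exactly when N is odd. Thus N is odd.

Converse. Suppose N is odd; write N = 2j + 1. Then 7N + 1 = 7·(2j + 1) + 1 = 2·7j + 8, which is even.

Both directions hold.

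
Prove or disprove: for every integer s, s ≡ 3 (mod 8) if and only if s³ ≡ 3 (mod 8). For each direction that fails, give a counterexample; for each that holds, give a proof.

Both implications hold.

Forward direction. Suppose s ≡ 3 (mod 8). Write s = 8j + 3. Then (8j + 3)³ = 512j³ + 576j² + 216j + 27 = 8(64j³ + 72j² + 27j + 3) + 3, so s³ ≡ 3 (mod 8).

Converse. For the converse, argue contrapositively. If s ≢ 3 (mod 8), then s is congruent to one of 0, 1, 2, 4, 5, 6, 7 modulo 8, and these give s³ ≡ 0, 1, 0, 0, 5, 0, 7 respectively — never 3.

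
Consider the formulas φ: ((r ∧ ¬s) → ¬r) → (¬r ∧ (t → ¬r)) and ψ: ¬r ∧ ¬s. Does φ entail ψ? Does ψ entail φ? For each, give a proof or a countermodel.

(⇒) fails; (⇐) holds.

Forward direction. This fails. Under t = F, r = T, s = F, the left side is true but the right side is false.

Converse. Assume the antecedent. If t is true, the antecedent forces (t = T, r = F, s = F), and the consequent holds there. If t is false, the antecedent forces (t = F, r = F, s = F), and the consequent holds there. Either way the consequent holds.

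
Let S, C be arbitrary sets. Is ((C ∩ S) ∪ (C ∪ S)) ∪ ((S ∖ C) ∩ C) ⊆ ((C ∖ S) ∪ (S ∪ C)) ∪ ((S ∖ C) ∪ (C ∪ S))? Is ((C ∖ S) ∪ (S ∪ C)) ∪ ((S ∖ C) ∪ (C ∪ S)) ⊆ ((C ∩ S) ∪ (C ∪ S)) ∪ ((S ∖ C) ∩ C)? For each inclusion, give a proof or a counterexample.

Both inclusions hold; the sets are equal.

Forward inclusion. Let x ∈ ((C ∩ S) ∪ (C ∪ S)) ∪ ((S ∖ C) ∩ C). Then either x ∈ S and x ∉ C; or x ∈ C and x ∉ S; or x ∈ S ∩ C. In each case x ∈ ((C ∖ S) ∪ (S ∪ C)) ∪ ((S ∖ C) ∪ (C ∪ S)), so ((C ∩ S) ∪ (C ∪ S)) ∪ ((S ∖ C) ∩ C) ⊆ ((C ∖ S) ∪ (S ∪ C)) ∪ ((S ∖ C) ∪ (C ∪ S)).

Reverse inclusion. Let x ∈ ((C ∖ S) ∪ (S ∪ C)) ∪ ((S ∖ C) ∪ (C ∪ S)). Then either x ∈ S and x ∉ C; or x ∈ C and x ∉ S; or x ∈ S ∩ C. In each case x ∈ ((C ∩ S) ∪ (C ∪ S)) ∪ ((S ∖ C) ∩ C), so ((C ∖ S) ∪ (S ∪ C)) ∪ ((S ∖ C) ∪ (C ∪ S)) ⊆ ((C ∩ S) ∪ (C ∪ S)) ∪ ((S ∖ C) ∩ C).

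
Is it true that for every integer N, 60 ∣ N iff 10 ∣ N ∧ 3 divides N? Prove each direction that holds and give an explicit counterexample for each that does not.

The forward direction holds; the converse fails.

[⇒] If 60 ∣ N, write N = 60q. Since 60 = 6·10, N = 10·(6q), so 10 ∣ N; and since 60 = 20·3, N = 3·(20q), so 3 ∣ N.

[⇐] This fails: take N = 30. Both 10 ∣ 30 and 3 ∣ 30, yet 30 is not a multiple of 60 (since 30 = 0·60 + 30), so 60 ∤ 30.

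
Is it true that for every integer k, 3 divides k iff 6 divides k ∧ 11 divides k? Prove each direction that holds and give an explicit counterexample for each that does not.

(←) Suppose 6 ∣ k and 11 ∣ k. Any common multiple of 6 and 11 is a multiple of their lcm; here gcd(6, 11) = 1, so lcm(6, 11) = 6·11 = 66, so 66 ∣ k. Since 3 ∣ 66, it follows that 3 ∣ k.

(→) This fails: take k = 3. Certainly 3 ∣ 3, but 6 ∤ 3.

Not equivalent: only (⇐) holds.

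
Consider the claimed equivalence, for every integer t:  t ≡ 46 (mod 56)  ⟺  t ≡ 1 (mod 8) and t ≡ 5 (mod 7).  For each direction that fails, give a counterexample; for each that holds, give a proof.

Neither implication holds.

[⇒] This fails: t = 46 gives 46 ≡ 46 (mod 56) but 46 ≡ 6 (mod 8), so the conjunction on the right does not hold.

[⇐] This fails: t = 33 satisfies both congruences on the right (33 ≡ 1 mod 8 and 33 ≡ 5 mod 7) yet 33 ≡ 33 (mod 56), not 46.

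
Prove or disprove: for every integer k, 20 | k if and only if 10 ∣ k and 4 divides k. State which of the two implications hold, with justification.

(⟹) If 20 ∣ k, write k = 20q. Since 20 = 2·10, k = 10·(2q), so 10 ∣ k; and since 20 = 5·4, k = 4·(5q), so 4 ∣ k.

(⟸) Suppose 10 ∣ k and 4 ∣ k. Any common multiple of 10 and 4 is a multiple of their lcm; here lcm(10, 4) = 10·4/gcd(10, 4) = 40/2 = 20, so 20 ∣ k.

Both implications hold.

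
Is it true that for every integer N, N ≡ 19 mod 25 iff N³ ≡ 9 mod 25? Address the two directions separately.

The biconditional holds.

[⇒] Suppose N ≡ 19 mod 25. Write N = 25j + 19. Then (25j + 19)³ = 15625j³ + 35625j² + 27075j + 6859 = 25(625j³ + 1425j² + 1083j + 274) + 9, so N³ ≡ 9 (mod 25).

[⇐] Conversely, suppose N³ ≡ 9 (mod 25). The only residue r in {0, …, 24} with r³ ≡ 9 (mod 25) is r = 19, so N ≡ 19 (mod 25).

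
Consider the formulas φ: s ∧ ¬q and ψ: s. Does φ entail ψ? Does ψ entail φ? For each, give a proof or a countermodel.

Forward direction. Assume the antecedent. If q is true, the antecedent cannot hold. If q is false, the antecedent forces (q = F, s = T), and s holds there. Either way s holds.

Converse. This fails. Under q = T, s = T, the left side is false but the right side is true.

(⇒) holds; (⇐) fails.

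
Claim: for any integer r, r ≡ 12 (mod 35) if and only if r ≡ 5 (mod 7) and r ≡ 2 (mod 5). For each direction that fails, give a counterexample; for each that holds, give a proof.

(⟹) Suppose r ≡ 12 (mod 35); write r = 35j + 12. Since 7 ∣ 35, reducing mod 7 gives r ≡ 12 ≡ 5 (mod 7); since 5 ∣ 35, reducing mod 5 gives r ≡ 12 ≡ 2 (mod 5).

(⟸) Conversely, if r ≡ 5 (mod 7) and r ≡ 2 (mod 5), then by the Chinese remainder theorem r ≡ 12 (mod 35). This is exactly r ≡ 12 (mod 35).

Both directions hold; the statement is true.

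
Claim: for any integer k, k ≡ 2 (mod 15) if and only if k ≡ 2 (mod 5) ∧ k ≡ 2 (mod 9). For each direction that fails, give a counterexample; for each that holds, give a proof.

(⇐) If k ≡ 2 (mod 5) and k ≡ 2 (mod 9), then by the Chinese remainder theorem k ≡ 2 (mod 45). Since 2 ≡ 2 (mod 15) and 15 ∣ 45, we get k ≡ 2 (mod 15).

(⇒) This fails: k = 32 gives 32 ≡ 2 (mod 15) but 32 ≡ 5 (mod 9), so the conjunction on the right does not hold.

Only the reverse direction holds.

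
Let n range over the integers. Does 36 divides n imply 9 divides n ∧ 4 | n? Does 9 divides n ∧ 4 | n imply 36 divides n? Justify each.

Both directions hold; the statement is true.

[⇒] If 36 ∣ n, write n = 36q. Since 36 = 4·9, n = 9·(4q), so 9 ∣ n; and since 36 = 9·4, n = 4·(9q), so 4 ∣ n.

[⇐] Suppose 9 ∣ n and 4 ∣ n. Any common multiple of 9 and 4 is a multiple of their lcm; here gcd(9, 4) = 1, so lcm(9, 4) = 9·4 = 36, so 36 ∣ n.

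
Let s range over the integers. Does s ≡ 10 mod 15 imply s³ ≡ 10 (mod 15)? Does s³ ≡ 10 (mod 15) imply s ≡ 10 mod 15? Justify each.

(→) Suppose s ≡ 10 mod 15. Write s = 15j + 10. Then (15j + 10)³ = 3375j³ + 6750j² + 4500j + 1000 = 15(225j³ + 450j² + 300j + 66) + 10, so s³ ≡ 10 (mod 15).

(←) Conversely, suppose s³ ≡ 10 (mod 15). The only residue r in {0, …, 14} with r³ ≡ 10 (mod 15) is r = 10, so s ≡ 10 (mod 15).

Equivalent; both directions hold.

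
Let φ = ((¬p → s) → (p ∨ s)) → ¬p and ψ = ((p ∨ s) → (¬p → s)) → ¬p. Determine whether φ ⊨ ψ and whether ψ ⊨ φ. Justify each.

(→) Assume the antecedent. If p is true, the antecedent cannot hold. If p is false, ((p ∨ s) → (¬p → s)) → ¬p reduces to true regardless of the other variables. Either way ((p ∨ s) → (¬p → s)) → ¬p holds.

(←) Assume the antecedent. If p is true, the antecedent cannot hold. If p is false, ((¬p → s) → (p ∨ s)) → ¬p reduces to true regardless of the other variables. Either way ((¬p → s) → (p ∨ s)) → ¬p holds.

The biconditional holds.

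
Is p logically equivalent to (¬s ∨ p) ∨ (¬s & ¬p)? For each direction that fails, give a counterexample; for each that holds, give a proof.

(⇒) Assume the antecedent. If p is true, (¬s ∨ p) ∨ (¬s & ¬p) reduces to true regardless of the other variables. If p is false, the antecedent cannot hold. Either way (¬s ∨ p) ∨ (¬s & ¬p) holds.

(⇐) This fails. Under p = F, s = F, the left side is false but the right side is true.

(⇒) holds; (⇐) fails.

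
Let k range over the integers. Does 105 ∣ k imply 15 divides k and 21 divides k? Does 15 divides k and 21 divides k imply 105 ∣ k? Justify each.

Both directions hold.

(←) Suppose 15 ∣ k and 21 ∣ k. Any common multiple of 15 and 21 is a multiple of their lcm; here lcm(15, 21) = 15·21/gcd(15, 21) = 315/3 = 105, so 105 ∣ k.

(→) If 105 ∣ k, write k = 105q. Since 105 = 7·15, k = 15·(7q), so 15 ∣ k; and since 105 = 5·21, k = 21·(5q), so 21 ∣ k.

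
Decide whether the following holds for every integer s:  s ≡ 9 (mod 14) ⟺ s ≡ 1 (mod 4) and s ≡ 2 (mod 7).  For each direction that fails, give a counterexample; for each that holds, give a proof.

(⟹) This fails: s = 23 gives 23 ≡ 9 (mod 14) but 23 ≡ 3 (mod 4), so the conjunction on the right does not hold.

(⟸) Conversely, if s ≡ 1 (mod 4) and s ≡ 2 (mod 7), then by the Chinese remainder theorem s ≡ 9 (mod 28). Since 9 ≡ 9 (mod 14) and 14 ∣ 28, we get s ≡ 9 (mod 14).

Not equivalent: only (⇐) holds.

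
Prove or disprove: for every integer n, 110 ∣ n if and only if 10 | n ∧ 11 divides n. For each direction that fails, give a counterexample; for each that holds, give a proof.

[⇒] If 110 ∣ n, write n = 110q. Since 110 = 11·10, n = 10·(11q), so 10 ∣ n; and since 110 = 10·11, n = 11·(10q), so 11 ∣ n.

[⇐] Suppose 10 ∣ n and 11 ∣ n. Any common multiple of 10 and 11 is a multiple of their lcm; here gcd(10, 11) = 1, so lcm(10, 11) = 10·11 = 110, so 110 ∣ n.

Both implications hold.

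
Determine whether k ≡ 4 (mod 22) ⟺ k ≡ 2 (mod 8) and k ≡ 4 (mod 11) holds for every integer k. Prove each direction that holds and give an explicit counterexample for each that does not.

(→) This fails: k = 48 gives 48 ≡ 4 (mod 22) but 48 ≡ 0 (mod 8), so the conjunction on the right does not hold.

(←) Conversely, if k ≡ 2 (mod 8) and k ≡ 4 (mod 11), then by the Chinese remainder theorem k ≡ 26 (mod 88). Since 26 ≡ 4 (mod 22) and 22 ∣ 88, we get k ≡ 4 (mod 22).

(⇒) fails; (⇐) holds.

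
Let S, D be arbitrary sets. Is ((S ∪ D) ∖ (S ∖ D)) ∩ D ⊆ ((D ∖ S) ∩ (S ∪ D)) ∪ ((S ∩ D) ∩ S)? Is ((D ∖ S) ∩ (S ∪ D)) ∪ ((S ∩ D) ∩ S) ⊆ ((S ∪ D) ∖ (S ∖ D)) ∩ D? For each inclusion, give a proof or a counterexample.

The two sets are equal.

(⊆) Let x ∈ ((S ∪ D) ∖ (S ∖ D)) ∩ D. Then either x ∈ D and x ∉ S; or x ∈ S ∩ D. In each case x ∈ ((D ∖ S) ∩ (S ∪ D)) ∪ ((S ∩ D) ∩ S), so ((S ∪ D) ∖ (S ∖ D)) ∩ D ⊆ ((D ∖ S) ∩ (S ∪ D)) ∪ ((S ∩ D) ∩ S).

(⊇) Let x ∈ ((D ∖ S) ∩ (S ∪ D)) ∪ ((S ∩ D) ∩ S). Then either x ∈ D and x ∉ S; or x ∈ S ∩ D. In each case x ∈ ((S ∪ D) ∖ (S ∖ D)) ∩ D, so ((D ∖ S) ∩ (S ∪ D)) ∪ ((S ∩ D) ∩ S) ⊆ ((S ∪ D) ∖ (S ∖ D)) ∩ D.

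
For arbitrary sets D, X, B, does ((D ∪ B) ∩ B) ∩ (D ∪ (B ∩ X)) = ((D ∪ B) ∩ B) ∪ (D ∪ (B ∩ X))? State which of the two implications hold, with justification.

Forward inclusion. Let x ∈ ((D ∪ B) ∩ B) ∩ (D ∪ (B ∩ X)). Then either x ∈ D ∩ B and x ∉ X; or x ∈ X ∩ B and x ∉ D; or x ∈ D ∩ X ∩ B. In each case x ∈ ((D ∪ B) ∩ B) ∪ (D ∪ (B ∩ X)), so ((D ∪ B) ∩ B) ∩ (D ∪ (B ∩ X)) ⊆ ((D ∪ B) ∩ B) ∪ (D ∪ (B ∩ X)).

Reverse inclusion. This inclusion fails. Take D = {1}, X = ∅, B = ∅; then 1 ∈ ((D ∪ B) ∩ B) ∪ (D ∪ (B ∩ X)) but 1 ∉ ((D ∪ B) ∩ B) ∩ (D ∪ (B ∩ X)).

(⊆) holds; (⊇) fails.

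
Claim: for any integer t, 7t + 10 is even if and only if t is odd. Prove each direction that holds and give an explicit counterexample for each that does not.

Both directions fail.

(⇒) This fails: t = 4 gives 7t + 10 = 38, which is even, but 4 is even, not odd.

(⇐) This also fails: t = 1 is odd, but 7t + 10 = 17 is odd, not even.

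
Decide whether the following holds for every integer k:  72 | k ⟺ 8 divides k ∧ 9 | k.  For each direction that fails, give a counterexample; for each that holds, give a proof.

Equivalent; both directions hold.

Converse. Suppose 8 ∣ k and 9 ∣ k. Any common multiple of 8 and 9 is a multiple of their lcm; here gcd(8, 9) = 1, so lcm(8, 9) = 8·9 = 72, so 72 ∣ k.

Forward direction. If 72 ∣ k, write k = 72q. Since 72 = 9·8, k = 8·(9q), so 8 ∣ k; and since 72 = 8·9, k = 9·(8q), so 9 ∣ k.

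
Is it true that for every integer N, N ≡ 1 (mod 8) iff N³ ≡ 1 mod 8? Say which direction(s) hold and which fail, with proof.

(⇒) Suppose N ≡ 1 (mod 8). Write N = 8j + 1. Then (8j + 1)³ = 512j³ + 192j² + 24j + 1 = 8(64j³ + 24j² + 3j) + 1, so N³ ≡ 1 (mod 8).

(⇐) For the converse, argue contrapositively. If N ≢ 1 (mod 8), then N is congruent to one of 0, 2, 3, 4, 5, 6, 7 modulo 8, and these give N³ ≡ 0, 0, 3, 0, 5, 0, 7 respectively — never 1.

Equivalent; both directions hold.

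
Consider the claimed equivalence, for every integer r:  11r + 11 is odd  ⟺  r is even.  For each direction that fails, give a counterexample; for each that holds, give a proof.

The biconditional holds.

(⟹) Suppose 11r + 11 is odd. Since 11 is odd, 11r and r have the same parity, so 11r + 11 ≡ r + 11 (mod 2). As 11 is odd, 11r + 11 is odd exactly when r is even. Thus r is even.

(⟸) Conversely, suppose r is even; write r = 2j. Then 11r + 11 = 11·(2j) + 11 = 2·11j + 11, which is odd.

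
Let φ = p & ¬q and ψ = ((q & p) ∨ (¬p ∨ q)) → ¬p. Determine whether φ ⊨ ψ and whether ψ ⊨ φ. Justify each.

(⟹) Assume the antecedent. If q is true, the antecedent cannot hold. If q is false, ((q & p) ∨ (¬p ∨ q)) → ¬p reduces to true regardless of the other variables. Either way ((q & p) ∨ (¬p ∨ q)) → ¬p holds.

(⟸) This fails. Under q = F, p = F, the left side is false but the right side is true.

Not equivalent: only (⇒) holds.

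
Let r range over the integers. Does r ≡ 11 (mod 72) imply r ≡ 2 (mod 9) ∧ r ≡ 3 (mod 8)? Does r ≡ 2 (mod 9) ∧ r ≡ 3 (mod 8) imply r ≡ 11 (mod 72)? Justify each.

[⇒] Suppose r ≡ 11 (mod 72); write r = 72j + 11. Since 9 ∣ 72, reducing mod 9 gives r ≡ 11 ≡ 2 (mod 9); since 8 ∣ 72, reducing mod 8 gives r ≡ 11 ≡ 3 (mod 8).

[⇐] Conversely, if r ≡ 2 (mod 9) and r ≡ 3 (mod 8), then by the Chinese remainder theorem r ≡ 11 (mod 72). This is exactly r ≡ 11 (mod 72).

Both directions hold.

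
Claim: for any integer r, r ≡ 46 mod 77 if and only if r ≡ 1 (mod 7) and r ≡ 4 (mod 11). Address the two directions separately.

Neither implication holds.

(⇒) This fails: r = 46 gives 46 ≡ 46 (mod 77) but 46 ≡ 4 (mod 7), so the conjunction on the right does not hold.

(⇐) This fails: r = 15 satisfies both congruences on the right (15 ≡ 1 mod 7 and 15 ≡ 4 mod 11) yet 15 ≡ 15 (mod 77), not 46.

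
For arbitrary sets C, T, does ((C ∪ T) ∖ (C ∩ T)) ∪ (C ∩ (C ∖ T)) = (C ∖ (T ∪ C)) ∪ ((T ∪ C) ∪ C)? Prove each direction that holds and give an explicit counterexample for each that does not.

(⊆) holds; (⊇) fails.

Forward inclusion. Let x ∈ ((C ∪ T) ∖ (C ∩ T)) ∪ (C ∩ (C ∖ T)). Then either x ∈ C and x ∉ T; or x ∈ T and x ∉ C. In each case x ∈ (C ∖ (T ∪ C)) ∪ ((T ∪ C) ∪ C), so ((C ∪ T) ∖ (C ∩ T)) ∪ (C ∩ (C ∖ T)) ⊆ (C ∖ (T ∪ C)) ∪ ((T ∪ C) ∪ C).

Reverse inclusion. This inclusion fails. Take C = {1}, T = {1}; then 1 ∈ (C ∖ (T ∪ C)) ∪ ((T ∪ C) ∪ C) but 1 ∉ ((C ∪ T) ∖ (C ∩ T)) ∪ (C ∩ (C ∖ T)).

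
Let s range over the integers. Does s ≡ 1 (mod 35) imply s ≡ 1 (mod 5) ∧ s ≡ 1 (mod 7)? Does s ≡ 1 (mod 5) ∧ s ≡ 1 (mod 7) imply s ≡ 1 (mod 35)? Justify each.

(⟹) Suppose s ≡ 1 (mod 35); write s = 35j + 1. Since 5 ∣ 35, reducing mod 5 gives s ≡ 1 (mod 5); since 7 ∣ 35, reducing mod 7 gives s ≡ 1 (mod 7).

(⟸) Conversely, if s ≡ 1 (mod 5) and s ≡ 1 (mod 7), then by the Chinese remainder theorem s ≡ 1 (mod 35). This is exactly s ≡ 1 (mod 35).

Both implications hold.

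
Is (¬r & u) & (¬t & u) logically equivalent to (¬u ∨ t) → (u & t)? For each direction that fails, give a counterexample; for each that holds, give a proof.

(→) Assume the antecedent. If r is true, the antecedent cannot hold. If r is false, the antecedent forces (r = F, u = T, t = F), and (¬u ∨ t) → (u & t) holds there. Either way (¬u ∨ t) → (u & t) holds.

(←) This fails. Under r = T, u = T, t = F, the left side is false but the right side is true.

(⇒) holds; (⇐) fails.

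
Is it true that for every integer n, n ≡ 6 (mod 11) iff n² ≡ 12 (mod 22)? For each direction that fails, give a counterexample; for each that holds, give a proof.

Forward direction. This fails: take n = 6. Then 6 ≡ 6 (mod 11), but 6² = 36 ≡ 14 (mod 22), not 12.

Converse. This fails: take n = 10. Then 10² = 100 ≡ 12 (mod 22), yet 10 ≡ 10 (mod 11), not 6.

(⇒) fails and (⇐) fails.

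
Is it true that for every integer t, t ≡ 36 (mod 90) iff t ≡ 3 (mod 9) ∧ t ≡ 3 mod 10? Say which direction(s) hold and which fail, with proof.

(⇒) fails and (⇐) fails.

(⟹) This fails: t = 36 gives 36 ≡ 36 (mod 90) but 36 ≡ 0 (mod 9), so the conjunction on the right does not hold.

(⟸) This fails: t = 3 satisfies both congruences on the right (3 ≡ 3 mod 9 and 3 ≡ 3 mod 10) yet 3 ≡ 3 (mod 90), not 36.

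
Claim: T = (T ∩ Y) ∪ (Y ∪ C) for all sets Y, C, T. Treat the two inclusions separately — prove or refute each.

Both inclusions fail.

(⊆) This inclusion fails. Take Y = ∅, C = ∅, T = {1}; then 1 ∈ T but 1 ∉ (T ∩ Y) ∪ (Y ∪ C).

(⊇) This inclusion fails. Take Y = {1}, C = ∅, T = ∅; then 1 ∈ (T ∩ Y) ∪ (Y ∪ C) but 1 ∉ T.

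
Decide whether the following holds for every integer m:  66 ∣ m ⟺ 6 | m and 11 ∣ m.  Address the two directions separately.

(⇐) Suppose 6 ∣ m and 11 ∣ m. Any common multiple of 6 and 11 is a multiple of their lcm; here gcd(6, 11) = 1, so lcm(6, 11) = 6·11 = 66, so 66 ∣ m.

(⇒) If 66 ∣ m, write m = 66q. Since 66 = 11·6, m = 6·(11q), so 6 ∣ m; and since 66 = 6·11, m = 11·(6q), so 11 ∣ m.

Both directions hold.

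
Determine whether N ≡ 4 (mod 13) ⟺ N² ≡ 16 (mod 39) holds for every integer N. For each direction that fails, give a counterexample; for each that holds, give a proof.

[⇒] This fails: take N = 30. Then 30 ≡ 4 (mod 13), but 30² = 900 ≡ 3 (mod 39), not 16.

[⇐] This fails: take N = 22. Then 22² = 484 ≡ 16 (mod 39), yet 22 ≡ 9 (mod 13), not 4.

(⇒) fails and (⇐) fails.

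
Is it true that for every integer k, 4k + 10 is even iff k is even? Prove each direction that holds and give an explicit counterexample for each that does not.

(⇒) fails; (⇐) holds.

[⇒] This fails: take k = 1. Then 4k + 10 = 14, which is even, yet k = 1 is odd, not even.

[⇐] Suppose k is even. Since 4 is even, 4k is even for every k, so 4k + 10 has the same parity as 10, which is even. Hence 4k + 10 is even.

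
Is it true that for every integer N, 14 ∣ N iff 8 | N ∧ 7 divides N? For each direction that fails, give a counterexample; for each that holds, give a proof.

The forward direction fails; the converse holds.

(⇒) This fails: take N = 14. Certainly 14 ∣ 14, but 8 ∤ 14.

(⇐) Suppose 8 ∣ N and 7 ∣ N. Any common multiple of 8 and 7 is a multiple of their lcm; here gcd(8, 7) = 1, so lcm(8, 7) = 8·7 = 56, so 56 ∣ N. Since 14 ∣ 56, it follows that 14 ∣ N.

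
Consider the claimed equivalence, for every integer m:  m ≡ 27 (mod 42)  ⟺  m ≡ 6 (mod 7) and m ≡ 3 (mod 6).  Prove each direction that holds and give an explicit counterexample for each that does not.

(→) Suppose m ≡ 27 (mod 42); write m = 42j + 27. Since 7 ∣ 42, reducing mod 7 gives m ≡ 27 ≡ 6 (mod 7); since 6 ∣ 42, reducing mod 6 gives m ≡ 27 ≡ 3 (mod 6).

(←) Conversely, if m ≡ 6 (mod 7) and m ≡ 3 (mod 6), then by the Chinese remainder theorem m ≡ 27 (mod 42). This is exactly m ≡ 27 (mod 42).

Both directions hold; the statement is true.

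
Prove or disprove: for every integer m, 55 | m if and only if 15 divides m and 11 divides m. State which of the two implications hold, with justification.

Only the reverse direction holds.

(→) This fails: take m = 55. Certainly 55 ∣ 55, but 15 ∤ 55.

(←) Suppose 15 ∣ m and 11 ∣ m. Any common multiple of 15 and 11 is a multiple of their lcm; here gcd(15, 11) = 1, so lcm(15, 11) = 15·11 = 165, so 165 ∣ m. Since 55 ∣ 165, it follows that 55 ∣ m.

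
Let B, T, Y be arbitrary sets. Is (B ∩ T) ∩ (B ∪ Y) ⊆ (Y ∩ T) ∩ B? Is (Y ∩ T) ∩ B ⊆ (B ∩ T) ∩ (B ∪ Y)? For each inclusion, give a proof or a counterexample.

(⟹) This inclusion fails. Take B = {1}, T = {1}, Y = ∅; then 1 ∈ (B ∩ T) ∩ (B ∪ Y) but 1 ∉ (Y ∩ T) ∩ B.

(⟸) Let x ∈ (Y ∩ T) ∩ B. Then x ∈ B ∩ T ∩ Y, from which x ∈ (B ∩ T) ∩ (B ∪ Y).

Only the reverse inclusion holds.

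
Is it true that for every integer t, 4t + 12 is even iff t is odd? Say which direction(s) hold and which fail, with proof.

[⇐] Suppose t is odd. Since 4 is even, 4t is even for every t, so 4t + 12 has the same parity as 12, which is even. Hence 4t + 12 is even.

[⇒] This fails: take t = 0. Then 4t + 12 = 12, which is even, yet t = 0 is even, not odd.

The forward direction fails; the converse holds.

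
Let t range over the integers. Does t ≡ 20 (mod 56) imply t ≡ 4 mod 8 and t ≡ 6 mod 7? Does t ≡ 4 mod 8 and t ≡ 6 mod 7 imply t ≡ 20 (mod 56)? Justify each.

[⇒] Suppose t ≡ 20 (mod 56); write t = 56j + 20. Since 8 ∣ 56, reducing mod 8 gives t ≡ 20 ≡ 4 (mod 8); since 7 ∣ 56, reducing mod 7 gives t ≡ 20 ≡ 6 (mod 7).

[⇐] Conversely, if t ≡ 4 (mod 8) and t ≡ 6 (mod 7), then by the Chinese remainder theorem t ≡ 20 (mod 56). This is exactly t ≡ 20 (mod 56).

The biconditional holds.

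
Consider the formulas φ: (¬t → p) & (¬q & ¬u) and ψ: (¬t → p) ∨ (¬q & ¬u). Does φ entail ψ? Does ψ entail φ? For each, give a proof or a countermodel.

Forward direction. Assume the antecedent. If t is true, (¬t → p) ∨ (¬q & ¬u) reduces to true regardless of the other variables. If t is false, the antecedent forces (u = F, q = F, t = F, p = T), and (¬t → p) ∨ (¬q & ¬u) holds there. Either way (¬t → p) ∨ (¬q & ¬u) holds.

Converse. This fails. Under u = F, q = F, t = F, p = F, the left side is false but the right side is true.

Only the forward direction holds.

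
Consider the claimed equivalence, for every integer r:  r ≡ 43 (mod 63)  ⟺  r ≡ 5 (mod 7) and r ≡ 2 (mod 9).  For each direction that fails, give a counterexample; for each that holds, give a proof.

(⇒) This fails: r = 43 gives 43 ≡ 43 (mod 63) but 43 ≡ 1 (mod 7), so the conjunction on the right does not hold.

(⇐) This fails: r = 47 satisfies both congruences on the right (47 ≡ 5 mod 7 and 47 ≡ 2 mod 9) yet 47 ≡ 47 (mod 63), not 43.

(⇒) fails and (⇐) fails.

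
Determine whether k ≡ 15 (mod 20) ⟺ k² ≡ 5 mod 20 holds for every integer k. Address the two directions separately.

(⇒) holds; (⇐) fails.

(⇒) Suppose k ≡ 15 (mod 20). Write k = 20j + 15. Then (20j + 15)² = 400j² + 600j + 225 = 20(20j² + 30j + 11) + 5, so k² ≡ 5 (mod 20).

(⇐) This fails: take k = 5. Then 5² = 25 ≡ 5 (mod 20), yet 5 ≡ 5 (mod 20), not 15.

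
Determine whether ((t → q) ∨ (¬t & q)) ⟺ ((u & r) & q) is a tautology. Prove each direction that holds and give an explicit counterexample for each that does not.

The forward direction fails; the converse holds.

(⟹) This fails. Under t = F, r = F, u = F, q = F, the left side is true but the right side is false.

(⟸) Assume the antecedent. If t is true, the antecedent forces (t = T, r = T, u = T, q = T), and (t → q) ∨ (¬t & q) holds there. If t is false, (t → q) ∨ (¬t & q) reduces to true regardless of the other variables. Either way (t → q) ∨ (¬t & q) holds.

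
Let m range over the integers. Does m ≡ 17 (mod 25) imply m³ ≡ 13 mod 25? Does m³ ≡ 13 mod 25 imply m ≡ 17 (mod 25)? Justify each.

[⇒] Suppose m ≡ 17 (mod 25). Write m = 25j + 17. Then (25j + 17)³ = 15625j³ + 31875j² + 21675j + 4913 = 25(625j³ + 1275j² + 867j + 196) + 13, so m³ ≡ 13 (mod 25).

[⇐] Conversely, suppose m³ ≡ 13 (mod 25). The only residue r in {0, …, 24} with r³ ≡ 13 (mod 25) is r = 17, so m ≡ 17 (mod 25).

Equivalent; both directions hold.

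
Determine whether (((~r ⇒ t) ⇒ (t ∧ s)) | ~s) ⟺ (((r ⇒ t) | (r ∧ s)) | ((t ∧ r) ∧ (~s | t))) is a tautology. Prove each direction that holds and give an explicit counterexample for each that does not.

Both directions fail.

(→) This fails. Under s = F, t = F, r = T, the left side is true but the right side is false.

(←) This fails. Under s = T, t = F, r = T, the left side is false but the right side is true.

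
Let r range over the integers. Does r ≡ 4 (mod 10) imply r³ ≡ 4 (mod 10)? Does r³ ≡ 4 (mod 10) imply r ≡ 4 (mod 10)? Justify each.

Both directions hold; the statement is true.

(⟸) Suppose r³ ≡ 4 (mod 10). The only residue r in {0, …, 9} with r³ ≡ 4 (mod 10) is r = 4, so r ≡ 4 (mod 10).

(⟹) Suppose r ≡ 4 (mod 10). Write r = 10j + 4. Then (10j + 4)³ = 1000j³ + 1200j² + 480j + 64 = 10(100j³ + 120j² + 48j + 6) + 4, so r³ ≡ 4 (mod 10).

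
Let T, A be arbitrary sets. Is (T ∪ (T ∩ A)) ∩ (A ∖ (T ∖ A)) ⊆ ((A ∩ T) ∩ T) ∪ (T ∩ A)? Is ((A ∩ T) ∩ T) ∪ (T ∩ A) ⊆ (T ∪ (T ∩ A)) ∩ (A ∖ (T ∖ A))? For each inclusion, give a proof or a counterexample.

Forward inclusion. Let x ∈ (T ∪ (T ∩ A)) ∩ (A ∖ (T ∖ A)). Then x ∈ T ∩ A, from which x ∈ ((A ∩ T) ∩ T) ∪ (T ∩ A).

Reverse inclusion. Let x ∈ ((A ∩ T) ∩ T) ∪ (T ∩ A). Then x ∈ T ∩ A, from which x ∈ (T ∪ (T ∩ A)) ∩ (A ∖ (T ∖ A)).

Both inclusions hold; the sets are equal.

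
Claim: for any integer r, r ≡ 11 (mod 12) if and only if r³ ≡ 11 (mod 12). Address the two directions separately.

The biconditional holds.

(⟹) Suppose r ≡ 11 (mod 12). Write r = 12j + 11. Then (12j + 11)³ = 1728j³ + 4752j² + 4356j + 1331 = 12(144j³ + 396j² + 363j + 110) + 11, so r³ ≡ 11 (mod 12).

(⟸) For the converse, argue contrapositively. If r ≢ 11 (mod 12), then r is congruent to one of 0, 1, 2, 3, 4, 5, 6, 7, 8, 9, 10 modulo 12, and these give r³ ≡ 0, 1, 8, 3, 4, 5, 0, 7, 8, 9, 4 respectively — never 11.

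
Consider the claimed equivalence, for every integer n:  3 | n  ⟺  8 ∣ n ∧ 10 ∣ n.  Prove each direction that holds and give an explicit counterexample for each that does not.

(⇒) fails and (⇐) fails.

(⇒) This fails: take n = 3. Certainly 3 ∣ 3, but 8 ∤ 3.

(⇐) This fails: take n = 40. Both 8 ∣ 40 and 10 ∣ 40, yet 40 is not a multiple of 3 (since 40 = 13·3 + 1), so 3 ∤ 40.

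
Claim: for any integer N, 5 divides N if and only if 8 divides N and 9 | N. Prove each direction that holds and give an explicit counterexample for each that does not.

(⇒) fails and (⇐) fails.

Forward direction. This fails: take N = 5. Certainly 5 ∣ 5, but 8 ∤ 5.

Converse. This fails: take N = 72. Both 8 ∣ 72 and 9 ∣ 72, yet 72 is not a multiple of 5 (since 72 = 14·5 + 2), so 5 ∤ 72.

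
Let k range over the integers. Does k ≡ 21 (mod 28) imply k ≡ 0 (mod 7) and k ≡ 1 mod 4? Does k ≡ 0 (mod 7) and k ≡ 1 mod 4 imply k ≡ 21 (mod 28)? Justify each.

Both directions hold.

(→) Suppose k ≡ 21 (mod 28); write k = 28j + 21. Since 7 ∣ 28, reducing mod 7 gives k ≡ 21 ≡ 0 (mod 7); since 4 ∣ 28, reducing mod 4 gives k ≡ 21 ≡ 1 (mod 4).

(←) Conversely, if k ≡ 0 (mod 7) and k ≡ 1 (mod 4), then by the Chinese remainder theorem k ≡ 21 (mod 28). This is exactly k ≡ 21 (mod 28).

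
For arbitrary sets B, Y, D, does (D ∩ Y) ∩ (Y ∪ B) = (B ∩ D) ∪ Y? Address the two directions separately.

(⊇) This inclusion fails. Take B = ∅, Y = {1}, D = ∅; then 1 ∈ (B ∩ D) ∪ Y but 1 ∉ (D ∩ Y) ∩ (Y ∪ B).

(⊆) Let x ∈ (D ∩ Y) ∩ (Y ∪ B). Then either x ∈ Y ∩ D and x ∉ B; or x ∈ B ∩ Y ∩ D. In each case x ∈ (B ∩ D) ∪ Y, so (D ∩ Y) ∩ (Y ∪ B) ⊆ (B ∩ D) ∪ Y.

The sets are not equal: only the forward inclusion holds.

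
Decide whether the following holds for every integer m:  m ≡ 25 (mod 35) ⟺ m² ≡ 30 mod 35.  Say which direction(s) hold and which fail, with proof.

(→) Suppose m ≡ 25 (mod 35). Write m = 35j + 25. Then (35j + 25)² = 1225j² + 1750j + 625 = 35(35j² + 50j + 17) + 30, so m² ≡ 30 (mod 35).

(←) This fails: take m = 10. Then 10² = 100 ≡ 30 (mod 35), yet 10 ≡ 10 (mod 35), not 25.

(⇒) holds; (⇐) fails.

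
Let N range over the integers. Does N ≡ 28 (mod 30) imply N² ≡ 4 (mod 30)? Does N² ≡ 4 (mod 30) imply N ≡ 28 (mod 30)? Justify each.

(⟸) This fails: take N = 2. Then 2² = 4 ≡ 4 (mod 30), yet 2 ≡ 2 (mod 30), not 28.

(⟹) Suppose N ≡ 28 (mod 30). Write N = 30j + 28. Then (30j + 28)² = 900j² + 1680j + 784 = 30(30j² + 56j + 26) + 4, so N² ≡ 4 (mod 30).

Only the forward implication holds.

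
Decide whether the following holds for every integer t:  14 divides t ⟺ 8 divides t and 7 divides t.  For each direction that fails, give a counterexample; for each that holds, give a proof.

(⇒) This fails: take t = 14. Certainly 14 ∣ 14, but 8 ∤ 14.

(⇐) Suppose 8 ∣ t and 7 ∣ t. Any common multiple of 8 and 7 is a multiple of their lcm; here gcd(8, 7) = 1, so lcm(8, 7) = 8·7 = 56, so 56 ∣ t. Since 14 ∣ 56, it follows that 14 ∣ t.

(⇒) fails; (⇐) holds.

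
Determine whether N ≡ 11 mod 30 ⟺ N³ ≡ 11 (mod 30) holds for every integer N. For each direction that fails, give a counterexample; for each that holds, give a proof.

Both directions hold; the statement is true.

(⟹) Suppose N ≡ 11 mod 30. Write N = 30j + 11. Then (30j + 11)³ = 27000j³ + 29700j² + 10890j + 1331 = 30(900j³ + 990j² + 363j + 44) + 11, so N³ ≡ 11 (mod 30).

(⟸) Conversely, suppose N³ ≡ 11 (mod 30). The only residue r in {0, …, 29} with r³ ≡ 11 (mod 30) is r = 11, so N ≡ 11 (mod 30).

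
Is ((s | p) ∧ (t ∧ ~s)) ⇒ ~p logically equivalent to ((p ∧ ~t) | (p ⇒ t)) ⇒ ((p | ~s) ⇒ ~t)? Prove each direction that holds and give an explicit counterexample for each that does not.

(⇒) This fails. Under t = T, s = F, p = F, the left side is true but the right side is false.

(⇐) Assume the antecedent. If t is true, the antecedent forces (t = T, s = T, p = F), and ((s | p) ∧ (t ∧ ~s)) ⇒ ~p holds there. If t is false, ((s | p) ∧ (t ∧ ~s)) ⇒ ~p reduces to true regardless of the other variables. Either way ((s | p) ∧ (t ∧ ~s)) ⇒ ~p holds.

Only the reverse direction holds.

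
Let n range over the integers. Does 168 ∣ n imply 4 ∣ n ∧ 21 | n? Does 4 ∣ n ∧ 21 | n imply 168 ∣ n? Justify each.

(⇒) holds; (⇐) fails.

[⇒] If 168 ∣ n, write n = 168q. Since 168 = 42·4, n = 4·(42q), so 4 ∣ n; and since 168 = 8·21, n = 21·(8q), so 21 ∣ n.

[⇐] This fails: take n = 84. Both 4 ∣ 84 and 21 ∣ 84, yet 84 is not a multiple of 168 (since 84 = 0·168 + 84), so 168 ∤ 84.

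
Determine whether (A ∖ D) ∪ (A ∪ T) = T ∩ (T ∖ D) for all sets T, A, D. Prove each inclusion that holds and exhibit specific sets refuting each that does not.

(⟹) This inclusion fails. Take T = ∅, A = {1}, D = ∅; then 1 ∈ (A ∖ D) ∪ (A ∪ T) but 1 ∉ T ∩ (T ∖ D).

(⟸) Let x ∈ T ∩ (T ∖ D). Then either x ∈ T and x ∉ A, D; or x ∈ T ∩ A and x ∉ D. In each case x ∈ (A ∖ D) ∪ (A ∪ T), so T ∩ (T ∖ D) ⊆ (A ∖ D) ∪ (A ∪ T).

(⊆) fails; (⊇) holds.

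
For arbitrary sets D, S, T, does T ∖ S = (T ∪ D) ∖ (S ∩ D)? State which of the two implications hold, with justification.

(⊆) Let x ∈ T ∖ S. Then either x ∈ T and x ∉ D, S; or x ∈ D ∩ T and x ∉ S. In each case x ∈ (T ∪ D) ∖ (S ∩ D), so T ∖ S ⊆ (T ∪ D) ∖ (S ∩ D).

(⊇) This inclusion fails. Take D = {1}, S = ∅, T = ∅; then 1 ∈ (T ∪ D) ∖ (S ∩ D) but 1 ∉ T ∖ S.

Only the forward inclusion holds.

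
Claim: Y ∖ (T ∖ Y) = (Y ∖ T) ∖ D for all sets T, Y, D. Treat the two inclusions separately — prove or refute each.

(⟹) This inclusion fails. Take T = {1}, Y = {1}, D = ∅; then 1 ∈ Y ∖ (T ∖ Y) but 1 ∉ (Y ∖ T) ∖ D.

(⟸) Let x ∈ (Y ∖ T) ∖ D. Then x ∈ Y and x ∉ T, D, from which x ∈ Y ∖ (T ∖ Y).

Only the reverse inclusion holds.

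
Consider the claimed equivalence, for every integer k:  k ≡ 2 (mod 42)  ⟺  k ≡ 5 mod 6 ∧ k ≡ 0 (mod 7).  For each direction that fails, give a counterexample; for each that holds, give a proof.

(⟹) This fails: k = 2 gives 2 ≡ 2 (mod 42) but 2 ≡ 2 (mod 6), so the conjunction on the right does not hold.

(⟸) This fails: k = 35 satisfies both congruences on the right (35 ≡ 5 mod 6 and 35 ≡ 0 mod 7) yet 35 ≡ 35 (mod 42), not 2.

(⇒) fails and (⇐) fails.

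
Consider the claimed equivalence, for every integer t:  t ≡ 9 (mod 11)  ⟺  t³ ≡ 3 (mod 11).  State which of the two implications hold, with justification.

[⇒] Suppose t ≡ 9 (mod 11). Write t = 11j + 9. Then (11j + 9)³ = 1331j³ + 3267j² + 2673j + 729 = 11(121j³ + 297j² + 243j + 66) + 3, so t³ ≡ 3 (mod 11).

[⇐] Conversely, suppose t³ ≡ 3 (mod 11). The only residue r in {0, …, 10} with r³ ≡ 3 (mod 11) is r = 9, so t ≡ 9 (mod 11).

Both directions hold; the statement is true.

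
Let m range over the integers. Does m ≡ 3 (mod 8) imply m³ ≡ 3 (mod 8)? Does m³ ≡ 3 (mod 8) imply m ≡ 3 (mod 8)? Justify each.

[⇒] Suppose m ≡ 3 (mod 8). Write m = 8j + 3. Then (8j + 3)³ = 512j³ + 576j² + 216j + 27 = 8(64j³ + 72j² + 27j + 3) + 3, so m³ ≡ 3 (mod 8).

[⇐] For the converse, argue contrapositively. If m ≢ 3 (mod 8), then m is congruent to one of 0, 1, 2, 4, 5, 6, 7 modulo 8, and these give m³ ≡ 0, 1, 0, 0, 5, 0, 7 respectively — never 3.

Both directions hold.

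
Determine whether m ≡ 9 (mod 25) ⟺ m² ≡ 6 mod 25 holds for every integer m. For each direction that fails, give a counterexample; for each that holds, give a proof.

Not equivalent: only (⇒) holds.

Forward direction. Suppose m ≡ 9 (mod 25). Write m = 25j + 9. Then (25j + 9)² = 625j² + 450j + 81 = 25(25j² + 18j + 3) + 6, so m² ≡ 6 (mod 25).

Converse. This fails: take m = 16. Then 16² = 256 ≡ 6 (mod 25), yet 16 ≡ 16 (mod 25), not 9.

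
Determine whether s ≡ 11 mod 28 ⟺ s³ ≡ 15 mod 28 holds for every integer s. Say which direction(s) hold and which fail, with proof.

(←) This fails: take s = 15. Then 15³ = 3375 ≡ 15 (mod 28), yet 15 ≡ 15 (mod 28), not 11.

(→) Suppose s ≡ 11 mod 28. Write s = 28j + 11. Then (28j + 11)³ = 21952j³ + 25872j² + 10164j + 1331 = 28(784j³ + 924j² + 363j + 47) + 15, so s³ ≡ 15 (mod 28).

The forward direction holds; the converse fails.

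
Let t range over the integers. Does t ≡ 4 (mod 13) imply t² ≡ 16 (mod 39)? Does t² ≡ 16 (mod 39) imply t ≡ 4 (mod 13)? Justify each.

(→) This fails: take t = 30. Then 30 ≡ 4 (mod 13), but 30² = 900 ≡ 3 (mod 39), not 16.

(←) This fails: take t = 22. Then 22² = 484 ≡ 16 (mod 39), yet 22 ≡ 9 (mod 13), not 4.

(⇒) fails and (⇐) fails.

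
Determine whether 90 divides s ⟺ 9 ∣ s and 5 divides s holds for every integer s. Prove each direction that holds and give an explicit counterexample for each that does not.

Only the forward direction holds.

Converse. This fails: take s = 45. Both 9 ∣ 45 and 5 ∣ 45, yet 45 is not a multiple of 90 (since 45 = 0·90 + 45), so 90 ∤ 45.

Forward direction. If 90 ∣ s, write s = 90q. Since 90 = 10·9, s = 9·(10q), so 9 ∣ s; and since 90 = 18·5, s = 5·(18q), so 5 ∣ s.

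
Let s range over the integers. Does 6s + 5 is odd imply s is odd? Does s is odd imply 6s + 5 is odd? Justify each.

The forward direction fails; the converse holds.

(→) This fails: take s = 0. Then 6s + 5 = 5, which is odd, yet s = 0 is even, not odd.

(←) Suppose s is odd. Since 6 is even, 6s is even for every s, so 6s + 5 has the same parity as 5, which is odd. Hence 6s + 5 is odd.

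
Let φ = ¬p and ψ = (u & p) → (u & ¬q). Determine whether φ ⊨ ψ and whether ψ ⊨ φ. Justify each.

Forward direction. Assume the antecedent. If p is true, the antecedent cannot hold. If p is false, (u & p) → (u & ¬q) reduces to true regardless of the other variables. Either way (u & p) → (u & ¬q) holds.

Converse. This fails. Under p = T, q = F, u = F, the left side is false but the right side is true.

Not equivalent: only (⇒) holds.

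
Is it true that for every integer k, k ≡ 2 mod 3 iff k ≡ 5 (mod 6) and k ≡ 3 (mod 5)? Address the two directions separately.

(←) If k ≡ 5 (mod 6) and k ≡ 3 (mod 5), then by the Chinese remainder theorem k ≡ 23 (mod 30). Since 23 ≡ 2 (mod 3) and 3 ∣ 30, we get k ≡ 2 (mod 3).

(→) This fails: k = 2 gives 2 ≡ 2 (mod 3) but 2 ≡ 2 (mod 6), so the conjunction on the right does not hold.

Only the converse holds.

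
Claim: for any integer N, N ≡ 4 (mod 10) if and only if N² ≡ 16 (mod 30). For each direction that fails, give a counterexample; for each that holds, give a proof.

Forward direction. This fails: take N = 24. Then 24 ≡ 4 (mod 10), but 24² = 576 ≡ 6 (mod 30), not 16.

Converse. This fails: take N = 16. Then 16² = 256 ≡ 16 (mod 30), yet 16 ≡ 6 (mod 10), not 4.

(⇒) fails and (⇐) fails.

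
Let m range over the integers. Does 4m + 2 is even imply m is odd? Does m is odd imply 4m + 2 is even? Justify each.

(→) This fails: take m = 0. Then 4m + 2 = 2, which is even, yet m = 0 is even, not odd.

(←) Suppose m is odd. Since 4 is even, 4m is even for every m, so 4m + 2 has the same parity as 2, which is even. Hence 4m + 2 is even.

Not equivalent: only (⇐) holds.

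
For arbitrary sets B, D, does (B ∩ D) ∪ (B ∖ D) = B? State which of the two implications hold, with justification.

Forward inclusion. Let x ∈ (B ∩ D) ∪ (B ∖ D). Then either x ∈ B and x ∉ D; or x ∈ B ∩ D. In each case x ∈ B, so (B ∩ D) ∪ (B ∖ D) ⊆ B.

Reverse inclusion. Let x ∈ B. Then either x ∈ B and x ∉ D; or x ∈ B ∩ D. In each case x ∈ (B ∩ D) ∪ (B ∖ D), so B ⊆ (B ∩ D) ∪ (B ∖ D).

Both inclusions hold.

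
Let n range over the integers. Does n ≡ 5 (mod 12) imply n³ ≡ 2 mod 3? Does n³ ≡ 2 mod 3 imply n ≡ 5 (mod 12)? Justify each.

(⇒) Suppose n ≡ 5 (mod 12). Then n³ ≡ 5³ = 125 (mod 12), and since 3 ∣ 12, also n³ ≡ 2 (mod 3).

(⇐) This fails: take n = 2. Then 2³ = 8 ≡ 2 (mod 3), yet 2 ≡ 2 (mod 12), not 5.

Not equivalent: only (⇒) holds.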